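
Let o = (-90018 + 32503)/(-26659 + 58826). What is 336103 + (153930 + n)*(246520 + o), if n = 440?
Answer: 1224126523465451/32167 ≈ 3.8055e+10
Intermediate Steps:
o = -57515/32167 ≈ -1.7880
336103 + (153930 + n)*(246520 + o) = 336103 + (153930 + 440)*(246520 - 57515/32167) = 336103 + 154370*(7929751325/32167) = 336103 + 1224115712040250/32167 = 1224126523465451/32167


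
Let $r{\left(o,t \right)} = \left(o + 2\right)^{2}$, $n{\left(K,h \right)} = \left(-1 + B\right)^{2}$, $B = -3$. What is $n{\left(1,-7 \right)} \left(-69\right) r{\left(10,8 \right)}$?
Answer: $-158976$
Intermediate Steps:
$n{\left(K,h \right)} = 16$ ($n{\left(K,h \right)} = \left(-1 - 3\right)^{2} = \left(-4\right)^{2} = 16$)
$r{\left(o,t \right)} = \left(2 + o\right)^{2}$
$n{\left(1,-7 \right)} \left(-69\right) r{\left(10,8 \right)} = 16 \left(-69\right) \left(2 + 10\right)^{2} = - 1104 \cdot 12^{2} = \left(-1104\right) 144 = -158976$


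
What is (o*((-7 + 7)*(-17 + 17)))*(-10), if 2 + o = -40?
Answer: 0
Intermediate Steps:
o = -42 (o = -2 - 40 = -42)
(o*((-7 + 7)*(-17 + 17)))*(-10) = -42*(-7 + 7)*(-17 + 17)*(-10) = -0*0*(-10) = -42*0*(-10) = 0*(-10) = 0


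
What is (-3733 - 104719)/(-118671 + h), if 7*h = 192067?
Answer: 379582/319315 ≈ 1.1887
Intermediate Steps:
h = 192067/7 (h = (⅐)*192067 = 192067/7 ≈ 27438.)
(-3733 - 104719)/(-118671 + h) = (-3733 - 104719)/(-118671 + 192067/7) = -108452/(-638630/7) = -108452*(-7/638630) = 379582/319315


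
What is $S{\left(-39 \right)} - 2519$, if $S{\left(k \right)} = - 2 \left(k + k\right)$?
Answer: $-2363$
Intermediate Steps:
$S{\left(k \right)} = - 4 k$ ($S{\left(k \right)} = - 2 \cdot 2 k = - 4 k$)
$S{\left(-39 \right)} - 2519 = \left(-4\right) \left(-39\right) - 2519 = 156 - 2519 = -2363$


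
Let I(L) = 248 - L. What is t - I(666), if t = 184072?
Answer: 184490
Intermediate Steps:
t - I(666) = 184072 - (248 - 1*666) = 184072 - (248 - 666) = 184072 - 1*(-418) = 184072 + 418 = 184490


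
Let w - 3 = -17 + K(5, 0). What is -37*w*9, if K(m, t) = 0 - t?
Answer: 4662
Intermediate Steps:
K(m, t) = -t
w = -14 (w = 3 + (-17 - 1*0) = 3 + (-17 + 0) = 3 - 17 = -14)
-37*w*9 = -37*(-14)*9 = 518*9 = 4662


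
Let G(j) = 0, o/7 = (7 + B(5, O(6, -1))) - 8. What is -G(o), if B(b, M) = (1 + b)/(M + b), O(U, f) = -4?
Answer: 0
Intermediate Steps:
B(b, M) = (1 + b)/(M + b)
o = 35 (o = 7*((7 + (1 + 5)/(-4 + 5)) - 8) = 7*((7 + 6/1) - 8) = 7*((7 + 1*6) - 8) = 7*((7 + 6) - 8) = 7*(13 - 8) = 7*5 = 35)
-G(o) = -1*0 = 0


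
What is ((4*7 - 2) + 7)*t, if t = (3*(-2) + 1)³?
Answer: -4125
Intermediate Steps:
t = -125 (t = (-6 + 1)³ = (-5)³ = -125)
((4*7 - 2) + 7)*t = ((4*7 - 2) + 7)*(-125) = ((28 - 2) + 7)*(-125) = (26 + 7)*(-125) = 33*(-125) = -4125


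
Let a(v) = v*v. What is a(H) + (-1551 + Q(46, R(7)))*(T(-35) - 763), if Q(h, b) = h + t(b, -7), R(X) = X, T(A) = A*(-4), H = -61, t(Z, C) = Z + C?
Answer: 941336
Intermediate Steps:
t(Z, C) = C + Z
T(A) = -4*A
Q(h, b) = -7 + b + h (Q(h, b) = h + (-7 + b) = -7 + b + h)
a(v) = v²
a(H) + (-1551 + Q(46, R(7)))*(T(-35) - 763) = (-61)² + (-1551 + (-7 + 7 + 46))*(-4*(-35) - 763) = 3721 + (-1551 + 46)*(140 - 763) = 3721 - 1505*(-623) = 3721 + 937615 = 941336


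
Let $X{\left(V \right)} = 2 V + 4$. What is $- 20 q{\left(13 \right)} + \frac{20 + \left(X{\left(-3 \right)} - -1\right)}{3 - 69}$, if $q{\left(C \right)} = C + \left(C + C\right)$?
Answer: $- \frac{51499}{66} \approx -780.29$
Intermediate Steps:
$q{\left(C \right)} = 3 C$ ($q{\left(C \right)} = C + 2 C = 3 C$)
$X{\left(V \right)} = 4 + 2 V$
$- 20 q{\left(13 \right)} + \frac{20 + \left(X{\left(-3 \right)} - -1\right)}{3 - 69} = - 20 \cdot 3 \cdot 13 + \frac{20 + \left(\left(4 + 2 \left(-3\right)\right) - -1\right)}{3 - 69} = \left(-20\right) 39 + \frac{20 + \left(\left(4 - 6\right) + 1\right)}{-66} = -780 + \left(20 + \left(-2 + 1\right)\right) \left(- \frac{1}{66}\right) = -780 + \left(20 - 1\right) \left(- \frac{1}{66}\right) = -780 + 19 \left(- \frac{1}{66}\right) = -780 - \frac{19}{66} = - \frac{51499}{66}$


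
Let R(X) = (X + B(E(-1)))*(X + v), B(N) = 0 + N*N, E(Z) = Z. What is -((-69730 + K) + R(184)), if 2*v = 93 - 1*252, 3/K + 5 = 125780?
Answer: 4225830373/83850 ≈ 50398.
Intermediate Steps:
K = 1/41925 (K = 3/(-5 + 125780) = 3/125775 = 3*(1/125775) = 1/41925 ≈ 2.3852e-5)
v = -159/2 (v = (93 - 1*252)/2 = (93 - 252)/2 = (1/2)*(-159) = -159/2 ≈ -79.500)
B(N) = N**2 (B(N) = 0 + N**2 = N**2)
R(X) = (1 + X)*(-159/2 + X) (R(X) = (X + (-1)**2)*(X - 159/2) = (X + 1)*(-159/2 + X) = (1 + X)*(-159/2 + X))
-((-69730 + K) + R(184)) = -((-69730 + 1/41925) + (-159/2 + 184**2 - 157/2*184)) = -(-2923430249/41925 + (-159/2 + 33856 - 14444)) = -(-2923430249/41925 + 38665/2) = -1*(-4225830373/83850) = 4225830373/83850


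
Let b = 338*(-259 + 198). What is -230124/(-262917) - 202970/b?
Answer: 9684826687/903470451 ≈ 10.720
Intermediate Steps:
b = -20618 (b = 338*(-61) = -20618)
-230124/(-262917) - 202970/b = -230124/(-262917) - 202970/(-20618) = -230124*(-1/262917) - 202970*(-1/20618) = 76708/87639 + 101485/10309 = 9684826687/903470451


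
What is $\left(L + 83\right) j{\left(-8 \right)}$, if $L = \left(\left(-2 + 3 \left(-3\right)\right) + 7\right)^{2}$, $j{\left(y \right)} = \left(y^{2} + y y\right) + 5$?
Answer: $13167$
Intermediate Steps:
$j{\left(y \right)} = 5 + 2 y^{2}$ ($j{\left(y \right)} = \left(y^{2} + y^{2}\right) + 5 = 2 y^{2} + 5 = 5 + 2 y^{2}$)
$L = 16$ ($L = \left(\left(-2 - 9\right) + 7\right)^{2} = \left(-11 + 7\right)^{2} = \left(-4\right)^{2} = 16$)
$\left(L + 83\right) j{\left(-8 \right)} = \left(16 + 83\right) \left(5 + 2 \left(-8\right)^{2}\right) = 99 \left(5 + 2 \cdot 64\right) = 99 \left(5 + 128\right) = 99 \cdot 133 = 13167$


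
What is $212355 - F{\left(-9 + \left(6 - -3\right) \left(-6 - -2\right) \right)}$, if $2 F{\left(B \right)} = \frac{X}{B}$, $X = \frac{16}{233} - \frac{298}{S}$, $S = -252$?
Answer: $\frac{561088664833}{2642220} \approx 2.1236 \cdot 10^{5}$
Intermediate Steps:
$X = \frac{36733}{29358}$ ($X = \frac{16}{233} - \frac{298}{-252} = 16 \cdot \frac{1}{233} - - \frac{149}{126} = \frac{16}{233} + \frac{149}{126} = \frac{36733}{29358} \approx 1.2512$)
$F{\left(B \right)} = \frac{36733}{58716 B}$ ($F{\left(B \right)} = \frac{\frac{36733}{29358} \frac{1}{B}}{2} = \frac{36733}{58716 B}$)
$212355 - F{\left(-9 + \left(6 - -3\right) \left(-6 - -2\right) \right)} = 212355 - \frac{36733}{58716 \left(-9 + \left(6 - -3\right) \left(-6 - -2\right)\right)} = 212355 - \frac{36733}{58716 \left(-9 + \left(6 + 3\right) \left(-6 + 2\right)\right)} = 212355 - \frac{36733}{58716 \left(-9 + 9 \left(-4\right)\right)} = 212355 - \frac{36733}{58716 \left(-9 - 36\right)} = 212355 - \frac{36733}{58716 \left(-45\right)} = 212355 - \frac{36733}{58716} \left(- \frac{1}{45}\right) = 212355 - - \frac{36733}{2642220} = 212355 + \frac{36733}{2642220} = \frac{561088664833}{2642220}$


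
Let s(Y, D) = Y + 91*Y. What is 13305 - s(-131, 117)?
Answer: 25357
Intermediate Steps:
s(Y, D) = 92*Y
13305 - s(-131, 117) = 13305 - 92*(-131) = 13305 - 1*(-12052) = 13305 + 12052 = 25357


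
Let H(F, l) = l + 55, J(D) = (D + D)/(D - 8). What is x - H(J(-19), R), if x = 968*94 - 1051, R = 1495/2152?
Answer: 193433177/2152 ≈ 89885.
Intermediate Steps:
R = 1495/2152 (R = 1495*(1/2152) = 1495/2152 ≈ 0.69470)
J(D) = 2*D/(-8 + D) (J(D) = (2*D)/(-8 + D) = 2*D/(-8 + D))
H(F, l) = 55 + l
x = 89941 (x = 90992 - 1051 = 89941)
x - H(J(-19), R) = 89941 - (55 + 1495/2152) = 89941 - 1*119855/2152 = 89941 - 119855/2152 = 193433177/2152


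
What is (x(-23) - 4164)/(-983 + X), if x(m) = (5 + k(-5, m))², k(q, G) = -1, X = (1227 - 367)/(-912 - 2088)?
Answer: 622200/147493 ≈ 4.2185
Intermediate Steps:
X = -43/150 (X = 860/(-3000) = 860*(-1/3000) = -43/150 ≈ -0.28667)
x(m) = 16 (x(m) = (5 - 1)² = 4² = 16)
(x(-23) - 4164)/(-983 + X) = (16 - 4164)/(-983 - 43/150) = -4148/(-147493/150) = -4148*(-150/147493) = 622200/147493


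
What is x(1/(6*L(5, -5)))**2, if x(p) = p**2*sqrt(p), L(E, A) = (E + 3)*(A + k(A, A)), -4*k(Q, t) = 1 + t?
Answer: -1/260919263232 ≈ -3.8326e-12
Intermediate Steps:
k(Q, t) = -1/4 - t/4 (k(Q, t) = -(1 + t)/4 = -1/4 - t/4)
L(E, A) = (3 + E)*(-1/4 + 3*A/4) (L(E, A) = (E + 3)*(A + (-1/4 - A/4)) = (3 + E)*(-1/4 + 3*A/4))
x(p) = p**(5/2)
x(1/(6*L(5, -5)))**2 = ((1/(6*(-3/4 - 1/4*5 + (9/4)*(-5) + (3/4)*(-5)*5)))**(5/2))**2 = ((1/(6*(-3/4 - 5/4 - 45/4 - 75/4)))**(5/2))**2 = ((1/(6*(-32)))**(5/2))**2 = ((1/(-192))**(5/2))**2 = ((-1/192)**(5/2))**2 = (I*sqrt(3)/884736)**2 = -1/260919263232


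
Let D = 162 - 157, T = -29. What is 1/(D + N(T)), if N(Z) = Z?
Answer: -1/24 ≈ -0.041667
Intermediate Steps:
D = 5
1/(D + N(T)) = 1/(5 - 29) = 1/(-24) = -1/24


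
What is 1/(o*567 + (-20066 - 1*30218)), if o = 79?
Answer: -1/5491 ≈ -0.00018212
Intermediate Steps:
1/(o*567 + (-20066 - 1*30218)) = 1/(79*567 + (-20066 - 1*30218)) = 1/(44793 + (-20066 - 30218)) = 1/(44793 - 50284) = 1/(-5491) = -1/5491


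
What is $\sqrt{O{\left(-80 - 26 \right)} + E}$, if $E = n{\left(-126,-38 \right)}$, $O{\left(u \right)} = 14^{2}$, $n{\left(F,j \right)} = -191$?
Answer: $\sqrt{5} \approx 2.2361$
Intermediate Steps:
$O{\left(u \right)} = 196$
$E = -191$
$\sqrt{O{\left(-80 - 26 \right)} + E} = \sqrt{196 - 191} = \sqrt{5}$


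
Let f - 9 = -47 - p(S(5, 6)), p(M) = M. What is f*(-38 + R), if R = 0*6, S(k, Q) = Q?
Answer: 1672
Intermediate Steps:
R = 0
f = -44 (f = 9 + (-47 - 1*6) = 9 + (-47 - 6) = 9 - 53 = -44)
f*(-38 + R) = -44*(-38 + 0) = -44*(-38) = 1672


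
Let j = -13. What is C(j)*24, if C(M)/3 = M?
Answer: -936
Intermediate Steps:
C(M) = 3*M
C(j)*24 = (3*(-13))*24 = -39*24 = -936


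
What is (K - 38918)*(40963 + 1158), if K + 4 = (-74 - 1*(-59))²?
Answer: -1629956337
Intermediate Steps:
K = 221 (K = -4 + (-74 - 1*(-59))² = -4 + (-74 + 59)² = -4 + (-15)² = -4 + 225 = 221)
(K - 38918)*(40963 + 1158) = (221 - 38918)*(40963 + 1158) = -38697*42121 = -1629956337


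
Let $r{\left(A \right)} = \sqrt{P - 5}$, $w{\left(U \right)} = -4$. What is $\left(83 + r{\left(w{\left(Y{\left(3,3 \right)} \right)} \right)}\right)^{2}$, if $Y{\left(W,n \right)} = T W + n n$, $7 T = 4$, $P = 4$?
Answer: $\left(83 + i\right)^{2} \approx 6888.0 + 166.0 i$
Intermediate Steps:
$T = \frac{4}{7}$ ($T = \frac{1}{7} \cdot 4 = \frac{4}{7} \approx 0.57143$)
$Y{\left(W,n \right)} = n^{2} + \frac{4 W}{7}$ ($Y{\left(W,n \right)} = \frac{4 W}{7} + n n = \frac{4 W}{7} + n^{2} = n^{2} + \frac{4 W}{7}$)
$r{\left(A \right)} = i$ ($r{\left(A \right)} = \sqrt{4 - 5} = \sqrt{-1} = i$)
$\left(83 + r{\left(w{\left(Y{\left(3,3 \right)} \right)} \right)}\right)^{2} = \left(83 + i\right)^{2}$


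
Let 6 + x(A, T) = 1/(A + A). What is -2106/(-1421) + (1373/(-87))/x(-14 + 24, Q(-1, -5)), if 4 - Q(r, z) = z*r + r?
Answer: 299626/72471 ≈ 4.1344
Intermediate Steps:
Q(r, z) = 4 - r - r*z (Q(r, z) = 4 - (z*r + r) = 4 - (r*z + r) = 4 - (r + r*z) = 4 + (-r - r*z) = 4 - r - r*z)
x(A, T) = -6 + 1/(2*A) (x(A, T) = -6 + 1/(A + A) = -6 + 1/(2*A))
-2106/(-1421) + (1373/(-87))/x(-14 + 24, Q(-1, -5)) = -2106/(-1421) + (1373/(-87))/(-6 + 1/(2*(-14 + 24))) = -2106*(-1/1421) + (1373*(-1/87))/(-6 + (½)/10) = 2106/1421 - 1373/(87*(-6 + (½)*(⅒))) = 2106/1421 - 1373/(87*(-6 + 1/20)) = 2106/1421 - 1373/(87*(-119/20)) = 2106/1421 - 1373/87*(-20/119) = 2106/1421 + 27460/10353 = 299626/72471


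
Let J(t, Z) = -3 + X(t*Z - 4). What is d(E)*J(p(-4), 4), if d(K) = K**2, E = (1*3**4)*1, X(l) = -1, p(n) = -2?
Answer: -26244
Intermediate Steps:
J(t, Z) = -4 (J(t, Z) = -3 - 1 = -4)
E = 81 (E = (1*81)*1 = 81*1 = 81)
d(E)*J(p(-4), 4) = 81**2*(-4) = 6561*(-4) = -26244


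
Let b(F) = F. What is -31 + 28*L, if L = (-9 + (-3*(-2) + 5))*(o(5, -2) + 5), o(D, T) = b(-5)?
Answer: -31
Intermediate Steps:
o(D, T) = -5
L = 0 (L = (-9 + (-3*(-2) + 5))*(-5 + 5) = (-9 + (6 + 5))*0 = (-9 + 11)*0 = 2*0 = 0)
-31 + 28*L = -31 + 28*0 = -31 + 0 = -31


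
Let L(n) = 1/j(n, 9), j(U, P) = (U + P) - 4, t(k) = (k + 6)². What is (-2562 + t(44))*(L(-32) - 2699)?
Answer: 4518188/27 ≈ 1.6734e+5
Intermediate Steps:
t(k) = (6 + k)²
j(U, P) = -4 + P + U (j(U, P) = (P + U) - 4 = -4 + P + U)
L(n) = 1/(5 + n) (L(n) = 1/(-4 + 9 + n) = 1/(5 + n))
(-2562 + t(44))*(L(-32) - 2699) = (-2562 + (6 + 44)²)*(1/(5 - 32) - 2699) = (-2562 + 50²)*(1/(-27) - 2699) = (-2562 + 2500)*(-1/27 - 2699) = -62*(-72874/27) = 4518188/27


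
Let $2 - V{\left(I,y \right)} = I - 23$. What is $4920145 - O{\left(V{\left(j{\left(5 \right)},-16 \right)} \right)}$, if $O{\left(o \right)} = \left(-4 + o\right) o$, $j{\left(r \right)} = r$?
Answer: $4919825$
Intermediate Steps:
$V{\left(I,y \right)} = 25 - I$ ($V{\left(I,y \right)} = 2 - \left(I - 23\right) = 2 - \left(-23 + I\right) = 25 - I$)
$O{\left(o \right)} = o \left(-4 + o\right)$
$4920145 - O{\left(V{\left(j{\left(5 \right)},-16 \right)} \right)} = 4920145 - \left(25 - 5\right) \left(-4 + \left(25 - 5\right)\right) = 4920145 - 20 \left(-4 + 20\right) = 4920145 - 20 \cdot 16 = 4920145 - 320 = 4919825$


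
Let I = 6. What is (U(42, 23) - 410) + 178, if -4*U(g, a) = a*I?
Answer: -533/2 ≈ -266.50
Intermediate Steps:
U(g, a) = -3*a/2 (U(g, a) = -a*6/4 = -3*a/2)
(U(42, 23) - 410) + 178 = (-3/2*23 - 410) + 178 = (-69/2 - 410) + 178 = -889/2 + 178 = -533/2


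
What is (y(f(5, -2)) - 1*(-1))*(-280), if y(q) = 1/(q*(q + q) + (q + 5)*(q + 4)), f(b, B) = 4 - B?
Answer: -3660/13 ≈ -281.54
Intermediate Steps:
y(q) = 1/(2*q**2 + (4 + q)*(5 + q)) (y(q) = 1/(q*(2*q) + (5 + q)*(4 + q)) = 1/(2*q**2 + (4 + q)*(5 + q)))
(y(f(5, -2)) - 1*(-1))*(-280) = (1/(20 + 3*(4 - 1*(-2))**2 + 9*(4 - 1*(-2))) - 1*(-1))*(-280) = (1/(20 + 3*(4 + 2)**2 + 9*(4 + 2)) + 1)*(-280) = (1/(20 + 3*6**2 + 9*6) + 1)*(-280) = (1/(20 + 3*36 + 54) + 1)*(-280) = (1/(20 + 108 + 54) + 1)*(-280) = (1/182 + 1)*(-280) = (183/182)*(-280) = -3660/13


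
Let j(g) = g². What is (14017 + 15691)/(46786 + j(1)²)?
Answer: 29708/46787 ≈ 0.63496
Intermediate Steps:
(14017 + 15691)/(46786 + j(1)²) = (14017 + 15691)/(46786 + (1²)²) = 29708/(46786 + 1²) = 29708/(46786 + 1) = 29708/46787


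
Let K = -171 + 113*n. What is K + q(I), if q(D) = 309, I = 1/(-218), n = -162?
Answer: -18168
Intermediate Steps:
I = -1/218 ≈ -0.0045872
K = -18477 (K = -171 + 113*(-162) = -171 - 18306 = -18477)
K + q(I) = -18477 + 309 = -18168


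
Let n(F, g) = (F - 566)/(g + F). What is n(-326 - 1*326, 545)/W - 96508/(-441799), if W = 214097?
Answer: 2211379951714/10120898933821 ≈ 0.21850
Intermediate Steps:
n(F, g) = (-566 + F)/(F + g)
n(-326 - 1*326, 545)/W - 96508/(-441799) = ((-566 + (-326 - 1*326))/((-326 - 1*326) + 545))/214097 - 96508/(-441799) = ((-566 + (-326 - 326))/((-326 - 326) + 545))*(1/214097) - 96508*(-1/441799) = ((-566 - 652)/(-652 + 545))*(1/214097) + 96508/441799 = (-1218/(-107))*(1/214097) + 96508/441799 = -1/107*(-1218)*(1/214097) + 96508/441799 = (1218/107)*(1/214097) + 96508/441799 = 1218/22908379 + 96508/441799 = 2211379951714/10120898933821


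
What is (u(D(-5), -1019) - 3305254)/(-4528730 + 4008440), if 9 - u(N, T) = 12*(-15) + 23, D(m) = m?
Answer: 183616/28905 ≈ 6.3524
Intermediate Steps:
u(N, T) = 166 (u(N, T) = 9 - (12*(-15) + 23) = 9 - (-180 + 23) = 9 - 1*(-157) = 9 + 157 = 166)
(u(D(-5), -1019) - 3305254)/(-4528730 + 4008440) = (166 - 3305254)/(-4528730 + 4008440) = -3305088/(-520290) = -3305088*(-1/520290) = 183616/28905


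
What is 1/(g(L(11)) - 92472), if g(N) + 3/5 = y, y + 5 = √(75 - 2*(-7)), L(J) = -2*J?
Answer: -2311940/213802660319 - 25*√89/213802660319 ≈ -1.0815e-5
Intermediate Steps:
y = -5 + √89 (y = -5 + √(75 - 2*(-7)) = -5 + √(75 + 14) = -5 + √89 ≈ 4.4340)
g(N) = -28/5 + √89 (g(N) = -⅗ + (-5 + √89) = -28/5 + √89)
1/(g(L(11)) - 92472) = 1/((-28/5 + √89) - 92472) = 1/(-462388/5 + √89)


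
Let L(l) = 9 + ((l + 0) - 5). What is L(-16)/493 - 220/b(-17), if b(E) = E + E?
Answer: 3178/493 ≈ 6.4462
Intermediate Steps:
b(E) = 2*E
L(l) = 4 + l (L(l) = 9 + (l - 5) = 9 + (-5 + l) = 4 + l)
L(-16)/493 - 220/b(-17) = (4 - 16)/493 - 220/(2*(-17)) = -12*1/493 - 220/(-34) = -12/493 - 220*(-1/34) = -12/493 + 110/17 = 3178/493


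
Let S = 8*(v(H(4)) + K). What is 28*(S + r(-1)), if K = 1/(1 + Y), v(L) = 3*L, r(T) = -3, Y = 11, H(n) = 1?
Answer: 1820/3 ≈ 606.67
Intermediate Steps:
K = 1/12 (K = 1/(1 + 11) = 1/12 ≈ 0.083333)
S = 74/3 (S = 8*(3*1 + 1/12) = 8*(3 + 1/12) = 8*(37/12) = 74/3 ≈ 24.667)
28*(S + r(-1)) = 28*(74/3 - 3) = 28*(65/3) = 1820/3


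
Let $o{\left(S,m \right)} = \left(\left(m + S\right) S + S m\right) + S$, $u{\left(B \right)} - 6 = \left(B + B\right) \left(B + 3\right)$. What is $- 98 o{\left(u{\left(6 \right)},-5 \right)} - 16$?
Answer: $-1173076$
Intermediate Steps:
$u{\left(B \right)} = 6 + 2 B \left(3 + B\right)$ ($u{\left(B \right)} = 6 + \left(B + B\right) \left(B + 3\right) = 6 + 2 B \left(3 + B\right)$)
$o{\left(S,m \right)} = S + S m + S \left(S + m\right)$ ($o{\left(S,m \right)} = \left(\left(S + m\right) S + S m\right) + S = \left(S \left(S + m\right) + S m\right) + S = \left(S m + S \left(S + m\right)\right) + S = S + S m + S \left(S + m\right)$)
$- 98 o{\left(u{\left(6 \right)},-5 \right)} - 16 = - 98 \left(6 + 2 \cdot 6^{2} + 6 \cdot 6\right) \left(1 + \left(6 + 2 \cdot 6^{2} + 6 \cdot 6\right) + 2 \left(-5\right)\right) - 16 = - 98 \left(6 + 2 \cdot 36 + 36\right) \left(1 + \left(6 + 2 \cdot 36 + 36\right) - 10\right) - 16 = - 98 \left(6 + 72 + 36\right) \left(1 + \left(6 + 72 + 36\right) - 10\right) - 16 = - 98 \cdot 114 \left(1 + 114 - 10\right) - 16 = - 98 \cdot 114 \cdot 105 - 16 = \left(-98\right) 11970 - 16 = -1173060 - 16 = -1173076$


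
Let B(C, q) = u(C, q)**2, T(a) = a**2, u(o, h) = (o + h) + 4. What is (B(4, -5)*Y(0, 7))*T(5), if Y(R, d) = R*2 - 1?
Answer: -225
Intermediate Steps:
Y(R, d) = -1 + 2*R (Y(R, d) = 2*R - 1 = -1 + 2*R)
u(o, h) = 4 + h + o (u(o, h) = (h + o) + 4 = 4 + h + o)
B(C, q) = (4 + C + q)**2 (B(C, q) = (4 + q + C)**2 = (4 + C + q)**2)
(B(4, -5)*Y(0, 7))*T(5) = ((4 + 4 - 5)**2*(-1 + 2*0))*5**2 = (3**2*(-1 + 0))*25 = (9*(-1))*25 = -9*25 = -225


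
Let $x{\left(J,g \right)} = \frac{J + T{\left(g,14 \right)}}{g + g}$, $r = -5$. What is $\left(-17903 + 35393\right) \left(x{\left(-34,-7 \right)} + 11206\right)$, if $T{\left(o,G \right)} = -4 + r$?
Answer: $\frac{1372326615}{7} \approx 1.9605 \cdot 10^{8}$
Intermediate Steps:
$T{\left(o,G \right)} = -9$ ($T{\left(o,G \right)} = -4 - 5 = -9$)
$x{\left(J,g \right)} = \frac{-9 + J}{2 g}$ ($x{\left(J,g \right)} = \frac{J - 9}{g + g} = \frac{-9 + J}{2 g}$)
$\left(-17903 + 35393\right) \left(x{\left(-34,-7 \right)} + 11206\right) = \left(-17903 + 35393\right) \left(\frac{-9 - 34}{2 \left(-7\right)} + 11206\right) = 17490 \left(\frac{1}{2} \left(- \frac{1}{7}\right) \left(-43\right) + 11206\right) = 17490 \left(\frac{43}{14} + 11206\right) = 17490 \cdot \frac{156927}{14} = \frac{1372326615}{7}$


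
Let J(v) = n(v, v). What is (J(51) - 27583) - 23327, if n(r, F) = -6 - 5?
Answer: -50921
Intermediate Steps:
n(r, F) = -11
J(v) = -11
(J(51) - 27583) - 23327 = (-11 - 27583) - 23327 = -27594 - 23327 = -50921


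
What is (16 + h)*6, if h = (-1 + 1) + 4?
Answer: 120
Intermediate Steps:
h = 4 (h = 0 + 4 = 4)
(16 + h)*6 = (16 + 4)*6 = 20*6 = 120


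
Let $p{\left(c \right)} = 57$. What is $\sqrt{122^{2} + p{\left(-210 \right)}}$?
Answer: $\sqrt{14941} \approx 122.23$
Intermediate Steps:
$\sqrt{122^{2} + p{\left(-210 \right)}} = \sqrt{122^{2} + 57} = \sqrt{14884 + 57} = \sqrt{14941}$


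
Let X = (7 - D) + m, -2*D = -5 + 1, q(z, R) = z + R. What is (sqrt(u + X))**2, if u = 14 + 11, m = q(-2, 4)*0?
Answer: 30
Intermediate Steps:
q(z, R) = R + z
m = 0 (m = (4 - 2)*0 = 2*0 = 0)
u = 25
D = 2 (D = -(-5 + 1)/2 = -1/2*(-4) = 2)
X = 5 (X = (7 - 1*2) + 0 = (7 - 2) + 0 = 5 + 0 = 5)
(sqrt(u + X))**2 = (sqrt(25 + 5))**2 = (sqrt(30))**2 = 30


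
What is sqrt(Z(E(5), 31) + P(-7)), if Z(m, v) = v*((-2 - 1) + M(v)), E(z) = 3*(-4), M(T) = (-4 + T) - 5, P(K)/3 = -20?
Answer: 23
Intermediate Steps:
P(K) = -60 (P(K) = 3*(-20) = -60)
M(T) = -9 + T
E(z) = -12
Z(m, v) = v*(-12 + v) (Z(m, v) = v*((-2 - 1) + (-9 + v)) = v*(-3 + (-9 + v)) = v*(-12 + v))
sqrt(Z(E(5), 31) + P(-7)) = sqrt(31*(-12 + 31) - 60) = sqrt(31*19 - 60) = sqrt(589 - 60) = sqrt(529) = 23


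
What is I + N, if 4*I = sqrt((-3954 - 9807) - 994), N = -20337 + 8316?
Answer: -12021 + I*sqrt(14755)/4 ≈ -12021.0 + 30.368*I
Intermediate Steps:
N = -12021
I = I*sqrt(14755)/4 (I = sqrt((-3954 - 9807) - 994)/4 = sqrt(-13761 - 994)/4 = sqrt(-14755)/4 = (I*sqrt(14755))/4 = I*sqrt(14755)/4 ≈ 30.368*I)
I + N = I*sqrt(14755)/4 - 12021 = -12021 + I*sqrt(14755)/4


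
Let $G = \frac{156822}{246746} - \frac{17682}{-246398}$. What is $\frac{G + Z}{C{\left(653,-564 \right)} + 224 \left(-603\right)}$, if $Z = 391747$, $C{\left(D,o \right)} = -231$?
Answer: $- \frac{5954341944034051}{2056528508003781} \approx -2.8953$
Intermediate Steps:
$G = \frac{10750897482}{15199430227}$ ($G = 156822 \cdot \frac{1}{246746} - - \frac{8841}{123199} = \frac{78411}{123373} + \frac{8841}{123199} = \frac{10750897482}{15199430227} \approx 0.70732$)
$\frac{G + Z}{C{\left(653,-564 \right)} + 224 \left(-603\right)} = \frac{\frac{10750897482}{15199430227} + 391747}{-231 + 224 \left(-603\right)} = \frac{5954341944034051}{15199430227 \left(-231 - 135072\right)} = \frac{5954341944034051}{15199430227 \left(-135303\right)} = \frac{5954341944034051}{15199430227} \left(- \frac{1}{135303}\right) = - \frac{5954341944034051}{2056528508003781}$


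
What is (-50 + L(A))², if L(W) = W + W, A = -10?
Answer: 4900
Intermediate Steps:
L(W) = 2*W
(-50 + L(A))² = (-50 + 2*(-10))² = (-50 - 20)² = (-70)² = 4900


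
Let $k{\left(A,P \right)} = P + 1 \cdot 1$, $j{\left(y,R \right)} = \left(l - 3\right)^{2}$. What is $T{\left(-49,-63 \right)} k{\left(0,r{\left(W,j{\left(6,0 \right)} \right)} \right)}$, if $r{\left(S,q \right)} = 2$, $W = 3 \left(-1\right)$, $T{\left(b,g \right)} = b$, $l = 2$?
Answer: $-147$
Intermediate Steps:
$W = -3$
$j{\left(y,R \right)} = 1$ ($j{\left(y,R \right)} = \left(2 - 3\right)^{2} = \left(-1\right)^{2} = 1$)
$k{\left(A,P \right)} = 1 + P$ ($k{\left(A,P \right)} = P + 1 = 1 + P$)
$T{\left(-49,-63 \right)} k{\left(0,r{\left(W,j{\left(6,0 \right)} \right)} \right)} = - 49 \left(1 + 2\right) = \left(-49\right) 3 = -147$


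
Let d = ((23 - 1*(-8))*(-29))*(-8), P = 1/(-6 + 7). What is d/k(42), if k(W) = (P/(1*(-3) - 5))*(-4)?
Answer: 14384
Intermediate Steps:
P = 1 (P = 1/1 = 1)
k(W) = ½ (k(W) = (1/(1*(-3) - 5))*(-4) = (1/(-3 - 5))*(-4) = (1/(-8))*(-4) = (1*(-⅛))*(-4) = -⅛*(-4) = ½)
d = 7192 (d = ((23 + 8)*(-29))*(-8) = (31*(-29))*(-8) = -899*(-8) = 7192)
d/k(42) = 7192/(½) = 7192*2 = 14384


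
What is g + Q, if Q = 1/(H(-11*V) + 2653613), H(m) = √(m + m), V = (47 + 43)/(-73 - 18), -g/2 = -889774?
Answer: 1140318765628738167235/640791237790999 - 6*√5005/640791237790999 ≈ 1.7795e+6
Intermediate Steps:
g = 1779548 (g = -2*(-889774) = 1779548)
V = -90/91 (V = 90/(-91) = 90*(-1/91) = -90/91 ≈ -0.98901)
H(m) = √2*√m (H(m) = √(2*m) = √2*√m)
Q = 1/(2653613 + 6*√5005/91) (Q = 1/(√2*√(-11*(-90/91)) + 2653613) = 1/(√2*√(990/91) + 2653613) = 1/(√2*(3*√10010/91) + 2653613) = 1/(6*√5005/91 + 2653613) = 1/(2653613 + 6*√5005/91) ≈ 3.7684e-7)
g + Q = 1779548 + (241478783/640791237790999 - 6*√5005/640791237790999) = 1140318765628738167235/640791237790999 - 6*√5005/640791237790999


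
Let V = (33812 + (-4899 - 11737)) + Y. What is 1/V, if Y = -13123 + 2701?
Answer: 1/6754 ≈ 0.00014806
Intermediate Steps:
Y = -10422
V = 6754 (V = (33812 + (-4899 - 11737)) - 10422 = (33812 - 16636) - 10422 = 17176 - 10422 = 6754)
1/V = 1/6754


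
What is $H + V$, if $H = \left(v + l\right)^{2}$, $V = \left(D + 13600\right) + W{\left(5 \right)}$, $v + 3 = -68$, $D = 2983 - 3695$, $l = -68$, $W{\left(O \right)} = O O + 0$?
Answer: $32234$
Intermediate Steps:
$W{\left(O \right)} = O^{2}$ ($W{\left(O \right)} = O^{2} + 0 = O^{2}$)
$D = -712$ ($D = 2983 - 3695 = -712$)
$v = -71$ ($v = -3 - 68 = -71$)
$V = 12913$ ($V = \left(-712 + 13600\right) + 5^{2} = 12888 + 25 = 12913$)
$H = 19321$ ($H = \left(-71 - 68\right)^{2} = \left(-139\right)^{2} = 19321$)
$H + V = 19321 + 12913 = 32234$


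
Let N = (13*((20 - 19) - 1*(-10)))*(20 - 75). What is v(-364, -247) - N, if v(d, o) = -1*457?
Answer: 7408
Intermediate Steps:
v(d, o) = -457
N = -7865 (N = (13*(1 + 10))*(-55) = (13*11)*(-55) = 143*(-55) = -7865)
v(-364, -247) - N = -457 - 1*(-7865) = -457 + 7865 = 7408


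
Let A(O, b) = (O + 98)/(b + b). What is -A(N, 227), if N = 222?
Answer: -160/227 ≈ -0.70485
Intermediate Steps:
A(O, b) = (98 + O)/(2*b) (A(O, b) = (98 + O)/((2*b)) = (98 + O)*(1/(2*b)) = (98 + O)/(2*b))
-A(N, 227) = -(98 + 222)/(2*227) = -320/(2*227) = -1*160/227 = -160/227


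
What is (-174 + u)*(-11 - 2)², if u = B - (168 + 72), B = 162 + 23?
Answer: -38701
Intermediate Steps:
B = 185
u = -55 (u = 185 - (168 + 72) = 185 - 1*240 = 185 - 240 = -55)
(-174 + u)*(-11 - 2)² = (-174 - 55)*(-11 - 2)² = -229*(-13)² = -229*169 = -38701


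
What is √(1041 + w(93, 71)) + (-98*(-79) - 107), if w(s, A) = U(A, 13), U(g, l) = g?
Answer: 7635 + 2*√278 ≈ 7668.3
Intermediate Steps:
w(s, A) = A
√(1041 + w(93, 71)) + (-98*(-79) - 107) = √(1041 + 71) + (-98*(-79) - 107) = √1112 + (7742 - 107) = 2*√278 + 7635 = 7635 + 2*√278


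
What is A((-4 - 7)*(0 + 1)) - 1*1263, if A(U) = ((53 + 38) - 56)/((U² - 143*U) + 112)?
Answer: -325849/258 ≈ -1263.0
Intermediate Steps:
A(U) = 35/(112 + U² - 143*U) (A(U) = (91 - 56)/(112 + U² - 143*U) = 35/(112 + U² - 143*U))
A((-4 - 7)*(0 + 1)) - 1*1263 = 35/(112 + ((-4 - 7)*(0 + 1))² - 143*(-4 - 7)*(0 + 1)) - 1*1263 = 35/(112 + (-11*1)² - (-1573)) - 1263 = 35/(112 + (-11)² - 143*(-11)) - 1263 = 35/(112 + 121 + 1573) - 1263 = 35/1806 - 1263 = 35*(1/1806) - 1263 = 5/258 - 1263 = -325849/258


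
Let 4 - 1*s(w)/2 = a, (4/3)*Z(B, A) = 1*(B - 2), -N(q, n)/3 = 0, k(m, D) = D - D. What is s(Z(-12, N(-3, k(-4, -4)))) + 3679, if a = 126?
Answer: 3435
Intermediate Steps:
k(m, D) = 0
N(q, n) = 0 (N(q, n) = -3*0 = 0)
Z(B, A) = -3/2 + 3*B/4 (Z(B, A) = 3*(1*(B - 2))/4 = 3*(1*(-2 + B))/4 = 3*(-2 + B)/4 = -3/2 + 3*B/4)
s(w) = -244 (s(w) = 8 - 2*126 = 8 - 252 = -244)
s(Z(-12, N(-3, k(-4, -4)))) + 3679 = -244 + 3679 = 3435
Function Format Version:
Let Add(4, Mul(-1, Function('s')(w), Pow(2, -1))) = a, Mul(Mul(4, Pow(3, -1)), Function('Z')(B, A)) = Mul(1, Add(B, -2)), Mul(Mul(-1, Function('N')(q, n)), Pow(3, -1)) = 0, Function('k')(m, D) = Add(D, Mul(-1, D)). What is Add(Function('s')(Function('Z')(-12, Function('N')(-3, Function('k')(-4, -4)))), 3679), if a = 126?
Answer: 3435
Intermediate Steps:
Function('k')(m, D) = 0
Function('N')(q, n) = 0 (Function('N')(q, n) = Mul(-3, 0) = 0)
Function('Z')(B, A) = Add(Rational(-3, 2), Mul(Rational(3, 4), B)) (Function('Z')(B, A) = Mul(Rational(3, 4), Mul(1, Add(B, -2))) = Mul(Rational(3, 4), Mul(1, Add(-2, B))) = Mul(Rational(3, 4), Add(-2, B)) = Add(Rational(-3, 2), Mul(Rational(3, 4), B)))
Function('s')(w) = -244 (Function('s')(w) = Add(8, Mul(-2, 126)) = Add(8, -252) = -244)
Add(Function('s')(Function('Z')(-12, Function('N')(-3, Function('k')(-4, -4)))), 3679) = Add(-244, 3679) = 3435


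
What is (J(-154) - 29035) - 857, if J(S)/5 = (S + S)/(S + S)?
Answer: -29887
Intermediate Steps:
J(S) = 5 (J(S) = 5*((S + S)/(S + S)) = 5*((2*S)/((2*S))) = 5*((2*S)*(1/(2*S))) = 5*1 = 5)
(J(-154) - 29035) - 857 = (5 - 29035) - 857 = -29030 - 857 = -29887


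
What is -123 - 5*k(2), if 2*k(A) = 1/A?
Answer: -497/4 ≈ -124.25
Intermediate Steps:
k(A) = 1/(2*A)
-123 - 5*k(2) = -123 - 5/(2*2) = -123 - 5*¼ = -123 - 5/4 = -497/4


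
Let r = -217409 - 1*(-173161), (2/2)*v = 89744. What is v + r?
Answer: 45496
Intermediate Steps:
v = 89744
r = -44248 (r = -217409 + 173161 = -44248)
v + r = 89744 - 44248 = 45496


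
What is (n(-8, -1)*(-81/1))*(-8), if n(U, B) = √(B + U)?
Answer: 1944*I ≈ 1944.0*I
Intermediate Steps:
(n(-8, -1)*(-81/1))*(-8) = (√(-1 - 8)*(-81/1))*(-8) = (√(-9)*(-81*1))*(-8) = ((3*I)*(-81))*(-8) = -243*I*(-8) = 1944*I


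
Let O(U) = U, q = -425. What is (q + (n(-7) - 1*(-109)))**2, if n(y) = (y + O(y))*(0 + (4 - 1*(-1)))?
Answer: 148996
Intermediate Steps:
n(y) = 10*y (n(y) = (y + y)*(0 + (4 - 1*(-1))) = (2*y)*(0 + (4 + 1)) = (2*y)*(0 + 5) = (2*y)*5 = 10*y)
(q + (n(-7) - 1*(-109)))**2 = (-425 + (10*(-7) - 1*(-109)))**2 = (-425 + (-70 + 109))**2 = (-425 + 39)**2 = (-386)**2 = 148996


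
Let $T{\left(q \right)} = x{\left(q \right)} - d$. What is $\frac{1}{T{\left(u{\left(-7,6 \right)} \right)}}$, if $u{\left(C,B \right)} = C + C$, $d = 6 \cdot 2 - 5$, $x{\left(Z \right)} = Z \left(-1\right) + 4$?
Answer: $\frac{1}{11} \approx 0.090909$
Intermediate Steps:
$x{\left(Z \right)} = 4 - Z$ ($x{\left(Z \right)} = - Z + 4 = 4 - Z$)
$d = 7$ ($d = 12 - 5 = 7$)
$u{\left(C,B \right)} = 2 C$
$T{\left(q \right)} = -3 - q$ ($T{\left(q \right)} = \left(4 - q\right) - 7 = -3 - q$)
$\frac{1}{T{\left(u{\left(-7,6 \right)} \right)}} = \frac{1}{-3 - 2 \left(-7\right)} = \frac{1}{-3 - -14} = \frac{1}{-3 + 14} = \frac{1}{11}$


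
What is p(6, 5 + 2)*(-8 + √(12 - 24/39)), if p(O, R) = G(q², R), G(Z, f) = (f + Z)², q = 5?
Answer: -8192 + 2048*√481/13 ≈ -4736.9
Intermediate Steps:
G(Z, f) = (Z + f)²
p(O, R) = (25 + R)² (p(O, R) = (5² + R)² = (25 + R)²)
p(6, 5 + 2)*(-8 + √(12 - 24/39)) = (25 + (5 + 2))²*(-8 + √(12 - 24/39)) = (25 + 7)²*(-8 + √(12 - 24*1/39)) = 32²*(-8 + √(12 - 8/13)) = 1024*(-8 + √(148/13)) = 1024*(-8 + 2*√481/13) = -8192 + 2048*√481/13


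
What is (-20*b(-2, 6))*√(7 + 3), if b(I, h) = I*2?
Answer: 80*√10 ≈ 252.98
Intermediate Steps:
b(I, h) = 2*I
(-20*b(-2, 6))*√(7 + 3) = (-40*(-2))*√(7 + 3) = (-20*(-4))*√10 = 80*√10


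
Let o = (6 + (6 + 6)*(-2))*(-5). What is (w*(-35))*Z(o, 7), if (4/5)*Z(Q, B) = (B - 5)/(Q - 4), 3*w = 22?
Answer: -1925/258 ≈ -7.4612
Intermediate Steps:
w = 22/3 (w = (⅓)*22 = 22/3 ≈ 7.3333)
o = 90 (o = (6 + 12*(-2))*(-5) = (6 - 24)*(-5) = -18*(-5) = 90)
Z(Q, B) = 5*(-5 + B)/(4*(-4 + Q)) (Z(Q, B) = 5*((B - 5)/(Q - 4))/4 = 5*((-5 + B)/(-4 + Q))/4 = 5*(-5 + B)/(4*(-4 + Q)))
(w*(-35))*Z(o, 7) = ((22/3)*(-35))*(5*(-5 + 7)/(4*(-4 + 90))) = -1925*2/(6*86) = -770/3*5/172 = -1925/258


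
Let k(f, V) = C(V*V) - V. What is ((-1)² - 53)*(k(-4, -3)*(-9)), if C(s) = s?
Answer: 5616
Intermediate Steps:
k(f, V) = V² - V (k(f, V) = V*V - V = V² - V)
((-1)² - 53)*(k(-4, -3)*(-9)) = ((-1)² - 53)*(-3*(-1 - 3)*(-9)) = (1 - 53)*(-3*(-4)*(-9)) = -624*(-9) = -52*(-108) = 5616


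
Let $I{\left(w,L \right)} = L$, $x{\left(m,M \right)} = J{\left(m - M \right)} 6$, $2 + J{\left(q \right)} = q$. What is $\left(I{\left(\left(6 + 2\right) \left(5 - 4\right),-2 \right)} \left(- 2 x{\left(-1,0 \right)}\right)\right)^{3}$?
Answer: $-373248$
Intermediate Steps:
$J{\left(q \right)} = -2 + q$
$x{\left(m,M \right)} = -12 - 6 M + 6 m$ ($x{\left(m,M \right)} = \left(-2 - \left(M - m\right)\right) 6 = \left(-2 + m - M\right) 6 = -12 - 6 M + 6 m$)
$\left(I{\left(\left(6 + 2\right) \left(5 - 4\right),-2 \right)} \left(- 2 x{\left(-1,0 \right)}\right)\right)^{3} = \left(- 2 \left(- 2 \left(-12 - 0 + 6 \left(-1\right)\right)\right)\right)^{3} = \left(- 2 \left(- 2 \left(-12 + 0 - 6\right)\right)\right)^{3} = \left(- 2 \left(\left(-2\right) \left(-18\right)\right)\right)^{3} = \left(\left(-2\right) 36\right)^{3} = \left(-72\right)^{3} = -373248$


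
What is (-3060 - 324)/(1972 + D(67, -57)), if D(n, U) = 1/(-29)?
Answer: -98136/57187 ≈ -1.7161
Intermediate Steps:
D(n, U) = -1/29
(-3060 - 324)/(1972 + D(67, -57)) = (-3060 - 324)/(1972 - 1/29) = -3384/57187/29 = -3384*29/57187 = -98136/57187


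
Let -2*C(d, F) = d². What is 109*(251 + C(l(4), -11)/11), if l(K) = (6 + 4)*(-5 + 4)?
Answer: 295499/11 ≈ 26864.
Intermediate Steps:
l(K) = -10 (l(K) = 10*(-1) = -10)
C(d, F) = -d²/2
109*(251 + C(l(4), -11)/11) = 109*(251 - ½*(-10)²/11) = 109*(251 - ½*100*(1/11)) = 109*(251 - 50*1/11) = 109*(251 - 50/11) = 109*(2711/11) = 295499/11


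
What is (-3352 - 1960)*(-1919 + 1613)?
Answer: 1625472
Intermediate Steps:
(-3352 - 1960)*(-1919 + 1613) = -5312*(-306) = 1625472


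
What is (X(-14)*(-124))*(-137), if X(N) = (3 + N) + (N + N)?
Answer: -662532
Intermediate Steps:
X(N) = 3 + 3*N (X(N) = (3 + N) + 2*N = 3 + 3*N)
(X(-14)*(-124))*(-137) = ((3 + 3*(-14))*(-124))*(-137) = ((3 - 42)*(-124))*(-137) = -39*(-124)*(-137) = 4836*(-137) = -662532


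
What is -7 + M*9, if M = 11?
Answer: 92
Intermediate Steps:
-7 + M*9 = -7 + 11*9 = -7 + 99 = 92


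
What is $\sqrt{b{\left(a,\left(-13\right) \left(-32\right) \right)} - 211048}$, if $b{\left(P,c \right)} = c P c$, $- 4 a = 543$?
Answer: $10 i \sqrt{237034} \approx 4868.6 i$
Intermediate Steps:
$a = - \frac{543}{4}$ ($a = \left(- \frac{1}{4}\right) 543 = - \frac{543}{4} \approx -135.75$)
$b{\left(P,c \right)} = P c^{2}$ ($b{\left(P,c \right)} = P c c = P c^{2}$)
$\sqrt{b{\left(a,\left(-13\right) \left(-32\right) \right)} - 211048} = \sqrt{- \frac{543 \left(\left(-13\right) \left(-32\right)\right)^{2}}{4} - 211048} = \sqrt{- \frac{543 \cdot 416^{2}}{4} - 211048} = \sqrt{\left(- \frac{543}{4}\right) 173056 - 211048} = \sqrt{-23492352 - 211048} = \sqrt{-23703400} = 10 i \sqrt{237034}$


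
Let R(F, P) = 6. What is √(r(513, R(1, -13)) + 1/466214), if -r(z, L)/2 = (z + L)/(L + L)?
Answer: I*√4700312436785/233107 ≈ 9.3005*I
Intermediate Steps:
r(z, L) = -(L + z)/L (r(z, L) = -2*(z + L)/(L + L) = -2*(L + z)/(2*L) = -2*(L + z)*1/(2*L) = -(L + z)/L)
√(r(513, R(1, -13)) + 1/466214) = √((-1*6 - 1*513)/6 + 1/466214) = √((-6 - 513)/6 + 1/466214) = √((⅙)*(-519) + 1/466214) = √(-173/2 + 1/466214) = √(-20163755/233107) = I*√4700312436785/233107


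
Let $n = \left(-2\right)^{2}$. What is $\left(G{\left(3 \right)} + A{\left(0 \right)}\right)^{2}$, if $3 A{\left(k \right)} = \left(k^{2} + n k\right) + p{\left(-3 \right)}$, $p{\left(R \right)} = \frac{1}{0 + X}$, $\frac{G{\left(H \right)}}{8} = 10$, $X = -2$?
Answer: $\frac{229441}{36} \approx 6373.4$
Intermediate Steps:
$G{\left(H \right)} = 80$ ($G{\left(H \right)} = 8 \cdot 10 = 80$)
$p{\left(R \right)} = - \frac{1}{2}$ ($p{\left(R \right)} = \frac{1}{0 - 2} = \frac{1}{-2} = - \frac{1}{2}$)
$n = 4$
$A{\left(k \right)} = - \frac{1}{6} + \frac{k^{2}}{3} + \frac{4 k}{3}$ ($A{\left(k \right)} = \frac{\left(k^{2} + 4 k\right) - \frac{1}{2}}{3} = \frac{- \frac{1}{2} + k^{2} + 4 k}{3} = - \frac{1}{6} + \frac{k^{2}}{3} + \frac{4 k}{3}$)
$\left(G{\left(3 \right)} + A{\left(0 \right)}\right)^{2} = \left(80 + \left(- \frac{1}{6} + \frac{0^{2}}{3} + \frac{4}{3} \cdot 0\right)\right)^{2} = \left(80 + \left(- \frac{1}{6} + \frac{1}{3} \cdot 0 + 0\right)\right)^{2} = \left(80 + \left(- \frac{1}{6} + 0 + 0\right)\right)^{2} = \left(80 - \frac{1}{6}\right)^{2} = \left(\frac{479}{6}\right)^{2} = \frac{229441}{36}$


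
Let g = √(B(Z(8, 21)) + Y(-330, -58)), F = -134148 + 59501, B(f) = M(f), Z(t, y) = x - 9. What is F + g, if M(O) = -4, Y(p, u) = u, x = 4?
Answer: -74647 + I*√62 ≈ -74647.0 + 7.874*I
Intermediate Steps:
Z(t, y) = -5 (Z(t, y) = 4 - 9 = -5)
B(f) = -4
F = -74647
g = I*√62 (g = √(-4 - 58) = √(-62) = I*√62 ≈ 7.874*I)
F + g = -74647 + I*√62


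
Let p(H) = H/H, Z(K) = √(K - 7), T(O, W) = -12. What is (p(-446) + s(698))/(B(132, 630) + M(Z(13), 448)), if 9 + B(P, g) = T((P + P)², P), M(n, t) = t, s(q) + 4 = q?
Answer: 695/427 ≈ 1.6276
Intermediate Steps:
s(q) = -4 + q
Z(K) = √(-7 + K)
p(H) = 1
B(P, g) = -21 (B(P, g) = -9 - 12 = -21)
(p(-446) + s(698))/(B(132, 630) + M(Z(13), 448)) = (1 + (-4 + 698))/(-21 + 448) = (1 + 694)/427 = 695*(1/427) = 695/427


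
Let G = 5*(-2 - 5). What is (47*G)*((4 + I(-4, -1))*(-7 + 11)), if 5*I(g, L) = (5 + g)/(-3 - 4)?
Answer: -26132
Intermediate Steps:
I(g, L) = -1/7 - g/35 (I(g, L) = ((5 + g)/(-3 - 4))/5 = ((5 + g)/(-7))/5 = ((5 + g)*(-1/7))/5 = (-5/7 - g/7)/5 = -1/7 - g/35)
G = -35 (G = 5*(-7) = -35)
(47*G)*((4 + I(-4, -1))*(-7 + 11)) = (47*(-35))*((4 + (-1/7 - 1/35*(-4)))*(-7 + 11)) = -1645*(4 + (-1/7 + 4/35))*4 = -1645*(4 - 1/35)*4 = -6533*4 = -1645*556/35 = -26132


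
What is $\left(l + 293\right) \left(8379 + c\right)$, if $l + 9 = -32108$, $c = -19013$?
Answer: $338416416$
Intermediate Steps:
$l = -32117$ ($l = -9 - 32108 = -32117$)
$\left(l + 293\right) \left(8379 + c\right) = \left(-32117 + 293\right) \left(8379 - 19013\right) = \left(-31824\right) \left(-10634\right) = 338416416$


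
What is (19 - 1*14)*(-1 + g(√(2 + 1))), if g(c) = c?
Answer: -5 + 5*√3 ≈ 3.6603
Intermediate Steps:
(19 - 1*14)*(-1 + g(√(2 + 1))) = (19 - 1*14)*(-1 + √(2 + 1)) = (19 - 14)*(-1 + √3) = 5*(-1 + √3) = -5 + 5*√3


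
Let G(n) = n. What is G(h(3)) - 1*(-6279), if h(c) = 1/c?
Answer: 18838/3 ≈ 6279.3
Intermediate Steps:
G(h(3)) - 1*(-6279) = 1/3 - 1*(-6279) = 1/3 + 6279 = 18838/3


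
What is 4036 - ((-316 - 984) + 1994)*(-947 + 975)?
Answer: -15396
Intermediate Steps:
4036 - ((-316 - 984) + 1994)*(-947 + 975) = 4036 - (-1300 + 1994)*28 = 4036 - 694*28 = 4036 - 1*19432 = 4036 - 19432 = -15396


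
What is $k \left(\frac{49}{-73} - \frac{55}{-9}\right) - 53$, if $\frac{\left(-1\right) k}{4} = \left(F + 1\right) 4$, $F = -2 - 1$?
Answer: $\frac{79547}{657} \approx 121.08$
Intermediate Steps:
$F = -3$
$k = 32$ ($k = - 4 \left(-3 + 1\right) 4 = - 4 \left(\left(-2\right) 4\right) = \left(-4\right) \left(-8\right) = 32$)
$k \left(\frac{49}{-73} - \frac{55}{-9}\right) - 53 = 32 \left(\frac{49}{-73} - \frac{55}{-9}\right) - 53 = 32 \left(49 \left(- \frac{1}{73}\right) - - \frac{55}{9}\right) - 53 = 32 \left(- \frac{49}{73} + \frac{55}{9}\right) - 53 = 32 \cdot \frac{3574}{657} - 53 = \frac{114368}{657} - 53 = \frac{79547}{657}$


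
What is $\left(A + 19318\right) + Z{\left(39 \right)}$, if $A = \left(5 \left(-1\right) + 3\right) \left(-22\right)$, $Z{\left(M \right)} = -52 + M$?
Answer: $19349$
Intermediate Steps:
$A = 44$ ($A = \left(-5 + 3\right) \left(-22\right) = \left(-2\right) \left(-22\right) = 44$)
$\left(A + 19318\right) + Z{\left(39 \right)} = \left(44 + 19318\right) + \left(-52 + 39\right) = 19362 - 13 = 19349$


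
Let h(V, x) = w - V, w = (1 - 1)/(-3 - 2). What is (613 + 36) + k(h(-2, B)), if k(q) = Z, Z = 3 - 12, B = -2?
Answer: 640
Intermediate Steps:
w = 0 (w = 0/(-5) = 0*(-⅕) = 0)
h(V, x) = -V (h(V, x) = 0 - V = -V)
Z = -9
k(q) = -9
(613 + 36) + k(h(-2, B)) = (613 + 36) - 9 = 649 - 9 = 640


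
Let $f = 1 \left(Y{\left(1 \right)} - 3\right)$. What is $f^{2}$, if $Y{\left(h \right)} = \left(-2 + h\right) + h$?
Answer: $9$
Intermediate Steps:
$Y{\left(h \right)} = -2 + 2 h$
$f = -3$ ($f = 1 \left(\left(-2 + 2 \cdot 1\right) - 3\right) = 1 \left(\left(-2 + 2\right) - 3\right) = 1 \left(0 - 3\right) = 1 \left(-3\right) = -3$)
$f^{2} = \left(-3\right)^{2} = 9$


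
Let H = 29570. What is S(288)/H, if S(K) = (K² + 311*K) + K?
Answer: 17280/2957 ≈ 5.8438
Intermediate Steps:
S(K) = K² + 312*K
S(288)/H = (288*(312 + 288))/29570 = (288*600)*(1/29570) = 172800*(1/29570) = 17280/2957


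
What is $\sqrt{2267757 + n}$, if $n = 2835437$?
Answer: $\sqrt{5103194} \approx 2259.0$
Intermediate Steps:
$\sqrt{2267757 + n} = \sqrt{2267757 + 2835437} = \sqrt{5103194}$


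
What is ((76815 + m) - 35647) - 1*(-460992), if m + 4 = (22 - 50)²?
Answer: 502940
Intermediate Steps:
m = 780 (m = -4 + (22 - 50)² = -4 + (-28)² = -4 + 784 = 780)
((76815 + m) - 35647) - 1*(-460992) = ((76815 + 780) - 35647) - 1*(-460992) = (77595 - 35647) + 460992 = 41948 + 460992 = 502940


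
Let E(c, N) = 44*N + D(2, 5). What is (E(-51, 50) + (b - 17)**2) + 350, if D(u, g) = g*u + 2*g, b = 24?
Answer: 2619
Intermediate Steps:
D(u, g) = 2*g + g*u
E(c, N) = 20 + 44*N (E(c, N) = 44*N + 5*(2 + 2) = 44*N + 5*4 = 44*N + 20 = 20 + 44*N)
(E(-51, 50) + (b - 17)**2) + 350 = ((20 + 44*50) + (24 - 17)**2) + 350 = ((20 + 2200) + 7**2) + 350 = (2220 + 49) + 350 = 2269 + 350 = 2619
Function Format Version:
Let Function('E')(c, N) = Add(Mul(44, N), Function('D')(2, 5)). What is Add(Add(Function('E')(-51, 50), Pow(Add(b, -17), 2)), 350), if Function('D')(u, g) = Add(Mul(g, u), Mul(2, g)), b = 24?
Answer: 2619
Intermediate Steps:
Function('D')(u, g) = Add(Mul(2, g), Mul(g, u))
Function('E')(c, N) = Add(20, Mul(44, N)) (Function('E')(c, N) = Add(Mul(44, N), Mul(5, Add(2, 2))) = Add(Mul(44, N), Mul(5, 4)) = Add(Mul(44, N), 20) = Add(20, Mul(44, N)))
Add(Add(Function('E')(-51, 50), Pow(Add(b, -17), 2)), 350) = Add(Add(Add(20, Mul(44, 50)), Pow(Add(24, -17), 2)), 350) = Add(Add(Add(20, 2200), Pow(7, 2)), 350) = Add(Add(2220, 49), 350) = Add(2269, 350) = 2619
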